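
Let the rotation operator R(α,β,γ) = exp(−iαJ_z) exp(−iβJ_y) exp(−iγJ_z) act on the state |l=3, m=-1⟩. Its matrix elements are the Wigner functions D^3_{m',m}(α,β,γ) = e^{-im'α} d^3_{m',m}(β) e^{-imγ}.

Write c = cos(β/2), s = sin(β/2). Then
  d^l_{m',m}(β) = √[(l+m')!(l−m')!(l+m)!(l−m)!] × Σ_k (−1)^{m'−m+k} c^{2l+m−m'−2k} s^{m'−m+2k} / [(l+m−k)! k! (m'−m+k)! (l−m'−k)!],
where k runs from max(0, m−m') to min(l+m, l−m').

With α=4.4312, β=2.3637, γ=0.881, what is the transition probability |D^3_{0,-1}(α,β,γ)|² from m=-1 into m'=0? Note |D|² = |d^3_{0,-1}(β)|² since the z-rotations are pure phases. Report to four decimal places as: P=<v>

P=0.2183

Split into d^3_{0,-1}(β=2.3637) × two z-phases.
c=cos(2.3637/2)=0.379214, s=sin(2.3637/2)=0.925309; N=√[6·6·2·24]=41.569219
k∈{0,1,2} keeps every argument non-negative
  k=0: (−1)^1·41.5692/(12)·0.3792^5·0.9253^1 = -0.025136
  k=1: (−1)^2·41.5692/(4)·0.3792^3·0.9253^3 = +0.448977
  k=2: (−1)^3·41.5692/(12)·0.3792^1·0.9253^5 = -0.891064
d^3_{0,-1}(2.3637) = -0.025136 +0.448977 -0.891064 = -0.467223
|D^3_{0,-1}|² = |d^3_{0,-1}(β)|² = (-0.467223)² = 0.218297 (the z-rotation phases have unit modulus)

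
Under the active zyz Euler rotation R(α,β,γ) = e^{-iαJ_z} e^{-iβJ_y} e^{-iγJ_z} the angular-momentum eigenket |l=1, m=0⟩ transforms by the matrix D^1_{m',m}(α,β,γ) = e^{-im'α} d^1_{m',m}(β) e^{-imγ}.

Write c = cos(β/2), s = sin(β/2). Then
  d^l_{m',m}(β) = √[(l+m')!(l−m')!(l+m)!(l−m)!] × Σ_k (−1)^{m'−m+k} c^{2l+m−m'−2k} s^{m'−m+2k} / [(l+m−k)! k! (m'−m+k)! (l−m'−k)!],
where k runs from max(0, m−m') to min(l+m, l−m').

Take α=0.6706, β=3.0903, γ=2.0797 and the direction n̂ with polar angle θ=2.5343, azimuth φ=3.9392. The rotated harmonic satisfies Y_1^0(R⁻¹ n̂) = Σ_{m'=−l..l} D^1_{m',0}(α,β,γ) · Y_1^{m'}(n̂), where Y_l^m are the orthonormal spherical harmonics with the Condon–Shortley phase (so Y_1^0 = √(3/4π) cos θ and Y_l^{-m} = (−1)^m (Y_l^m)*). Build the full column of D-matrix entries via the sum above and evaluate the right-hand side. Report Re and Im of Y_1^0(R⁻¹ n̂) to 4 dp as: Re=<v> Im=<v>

Need the full column D^1_{m',0} for m'=−1..1 at α=0.6706, β=3.0903, γ=2.0797.
cos(β/2)=0.025644, sin(β/2)=0.999671
d^1_{-1,0}: single k=1 term ⇒ +0.036253;  D = +0.028403+0.022530i
d^1_{0,0}: k∈[0..1] ⇒ +0.000658 -0.999342 = -0.998685;  D = -0.998685+0.000000i
d^1_{1,0}: single k=0 term ⇒ -0.036253;  D = -0.028403+0.022530i
Y_1^{m'}(θ=2.5343,φ=3.9392) and Σ D·Y over m':
  (+0.0284+0.0225i)·(-0.1377+0.1411i)  (-0.9987+0.0000i)·(-0.4012+0.0000i)  (-0.0284+0.0225i)·(+0.1377+0.1411i)
Y_1^0(R⁻¹ n̂) = +0.386531+0.000000i

Re=0.3865 Im=0.0000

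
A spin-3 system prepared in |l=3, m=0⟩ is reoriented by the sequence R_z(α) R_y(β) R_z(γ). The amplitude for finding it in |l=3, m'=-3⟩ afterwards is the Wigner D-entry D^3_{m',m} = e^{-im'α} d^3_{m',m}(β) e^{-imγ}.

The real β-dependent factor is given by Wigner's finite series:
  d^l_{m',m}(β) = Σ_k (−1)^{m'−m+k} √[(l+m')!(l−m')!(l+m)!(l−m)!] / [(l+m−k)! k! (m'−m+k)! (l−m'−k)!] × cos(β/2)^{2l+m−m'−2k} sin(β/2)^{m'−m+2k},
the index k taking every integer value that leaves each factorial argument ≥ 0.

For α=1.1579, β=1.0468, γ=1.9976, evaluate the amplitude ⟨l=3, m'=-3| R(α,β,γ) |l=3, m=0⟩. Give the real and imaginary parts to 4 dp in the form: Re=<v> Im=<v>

Split into d^3_{-3,0}(β=1.0468) × two z-phases.
c=cos(1.0468/2)=0.866125, s=sin(1.0468/2)=0.499828; N=√[1·720·6·6]=160.996894
k: max(0,(0)−(-3))=3 … min(3+(0),3−(-3))=3
  k=3: (−1)^0·160.9969/(36)·0.8661^3·0.4998^3 = +0.362842
d^3_{-3,0}(1.0468) = +0.362842
D = (-0.945357-0.326036i)·(+0.362842)·(+1.000000+0.000000i) = -0.343015-0.118300i

Re=-0.3430 Im=-0.1183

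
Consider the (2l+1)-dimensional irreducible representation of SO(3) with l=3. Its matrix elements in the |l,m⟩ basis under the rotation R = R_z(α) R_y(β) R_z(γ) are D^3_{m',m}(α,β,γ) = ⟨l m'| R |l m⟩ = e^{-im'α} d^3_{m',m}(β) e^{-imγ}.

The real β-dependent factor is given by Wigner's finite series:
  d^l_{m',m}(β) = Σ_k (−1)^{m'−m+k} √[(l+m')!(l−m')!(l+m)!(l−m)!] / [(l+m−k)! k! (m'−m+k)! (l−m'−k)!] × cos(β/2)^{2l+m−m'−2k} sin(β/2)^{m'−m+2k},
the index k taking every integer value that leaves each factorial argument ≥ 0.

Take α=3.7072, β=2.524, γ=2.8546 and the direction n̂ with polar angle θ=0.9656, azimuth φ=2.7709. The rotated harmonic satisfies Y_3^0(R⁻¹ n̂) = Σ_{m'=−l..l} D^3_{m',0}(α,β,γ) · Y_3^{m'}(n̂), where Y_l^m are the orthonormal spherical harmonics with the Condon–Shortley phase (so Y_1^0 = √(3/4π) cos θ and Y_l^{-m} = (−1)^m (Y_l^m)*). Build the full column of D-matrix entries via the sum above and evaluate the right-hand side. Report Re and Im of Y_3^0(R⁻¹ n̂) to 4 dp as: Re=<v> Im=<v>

Re=0.1921 Im=0.0000

Need the full column D^3_{m',0} for m'=−3..3 at α=3.7072, β=2.524, γ=2.8546.
cos(β/2)=0.303912, sin(β/2)=0.952700
d^3_{-3,0}: single k=3 term ⇒ +0.108549;  D = +0.013644-0.107689i
d^3_{-2,0}: k∈[2..3] ⇒ +0.042410 -0.416756 = -0.374346;  D = -0.159307-0.338757i
d^3_{-1,0}: k∈[1..3] ⇒ +0.008556 -0.252246 +0.826266 = +0.582576;  D = -0.491847-0.312219i
d^3_{0,0}: k∈[0..3] ⇒ +0.000788 -0.069686 +0.684799 -0.747717 = -0.131816;  D = -0.131816+0.000000i
d^3_{1,0}: k∈[0..2] ⇒ -0.008556 +0.252246 -0.826266 = -0.582576;  D = +0.491847-0.312219i
d^3_{2,0}: k∈[0..1] ⇒ +0.042410 -0.416756 = -0.374346;  D = -0.159307+0.338757i
d^3_{3,0}: single k=0 term ⇒ -0.108549;  D = -0.013644-0.107689i
Y_3^{m'}(θ=0.9656,φ=2.7709) and Σ D·Y over m':
  (+0.0136-0.1077i)·(-0.1028-0.2081i)  (-0.1593-0.3388i)·(+0.2900+0.2656i)  (-0.4918-0.3122i)·(-0.1532-0.0595i)  (-0.1318+0.0000i)·(-0.2933+0.0000i)  (+0.4918-0.3122i)·(+0.1532-0.0595i)  (-0.1593+0.3388i)·(+0.2900-0.2656i)  (-0.0136-0.1077i)·(+0.1028-0.2081i)
Y_3^0(R⁻¹ n̂) = +0.192072-0.000000i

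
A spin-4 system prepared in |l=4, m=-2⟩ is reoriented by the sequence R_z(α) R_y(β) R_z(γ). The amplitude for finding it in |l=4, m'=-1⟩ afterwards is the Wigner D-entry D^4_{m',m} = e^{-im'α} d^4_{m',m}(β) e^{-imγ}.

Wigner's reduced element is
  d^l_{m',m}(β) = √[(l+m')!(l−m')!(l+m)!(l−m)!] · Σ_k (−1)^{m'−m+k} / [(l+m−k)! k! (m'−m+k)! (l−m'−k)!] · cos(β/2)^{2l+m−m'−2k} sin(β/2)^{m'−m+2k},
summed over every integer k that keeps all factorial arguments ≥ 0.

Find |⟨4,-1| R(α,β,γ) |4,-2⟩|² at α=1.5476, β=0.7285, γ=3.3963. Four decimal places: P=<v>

First d^4_{-1,-2}(β=0.7285), then the phase factors e^{-i(-1)α} and e^{-i(-2)γ}:
c=cos(0.7285/2)=0.934391, s=sin(0.7285/2)=0.356249; N=√[6·120·2·720]=1018.233765
Admissible k: 0..2 (factorial args all ≥0)
  k=0: (−1)^1·1018.2338/(240)·0.9344^7·0.3562^1 = -0.939919
  k=1: (−1)^2·1018.2338/(48)·0.9344^5·0.3562^3 = +0.683140
  k=2: (−1)^3·1018.2338/(72)·0.9344^3·0.3562^5 = -0.066201
d^4_{-1,-2}(0.7285) = -0.939919 +0.683140 -0.066201 = -0.322981
|D^4_{-1,-2}|² = |d^4_{-1,-2}(β)|² = (-0.322981)² = 0.104317 (the z-rotation phases have unit modulus)

P=0.1043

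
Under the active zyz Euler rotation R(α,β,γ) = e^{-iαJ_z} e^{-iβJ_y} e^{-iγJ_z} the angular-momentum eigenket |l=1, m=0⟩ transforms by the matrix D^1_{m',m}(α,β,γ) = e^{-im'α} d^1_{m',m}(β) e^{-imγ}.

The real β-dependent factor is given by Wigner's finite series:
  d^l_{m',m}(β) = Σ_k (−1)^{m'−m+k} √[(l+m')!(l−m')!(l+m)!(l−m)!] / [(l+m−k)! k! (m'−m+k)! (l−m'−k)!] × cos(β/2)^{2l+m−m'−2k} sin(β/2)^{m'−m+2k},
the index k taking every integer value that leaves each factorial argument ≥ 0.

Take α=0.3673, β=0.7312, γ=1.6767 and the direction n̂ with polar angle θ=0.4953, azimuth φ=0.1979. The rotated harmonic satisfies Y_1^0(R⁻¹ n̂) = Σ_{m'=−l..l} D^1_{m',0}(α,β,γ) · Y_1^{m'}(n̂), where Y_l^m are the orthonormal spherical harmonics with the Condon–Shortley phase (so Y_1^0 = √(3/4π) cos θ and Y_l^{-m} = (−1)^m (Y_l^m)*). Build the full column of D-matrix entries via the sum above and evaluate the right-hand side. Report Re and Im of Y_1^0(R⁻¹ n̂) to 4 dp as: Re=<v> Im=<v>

Re=0.4729 Im=0.0000

Need the full column D^1_{m',0} for m'=−1..1 at α=0.3673, β=0.7312, γ=1.6767.
cos(β/2)=0.933909, sin(β/2)=0.357510
d^1_{-1,0}: single k=1 term ⇒ +0.472180;  D = +0.440686+0.169558i
d^1_{0,0}: k∈[0..1] ⇒ +0.872187 -0.127813 = +0.744374;  D = +0.744374+0.000000i
d^1_{1,0}: single k=0 term ⇒ -0.472180;  D = -0.440686+0.169558i
Y_1^{m'}(θ=0.4953,φ=0.1979) and Σ D·Y over m':
  (+0.4407+0.1696i)·(+0.1610-0.0323i)  (+0.7444+0.0000i)·(+0.4299+0.0000i)  (-0.4407+0.1696i)·(-0.1610-0.0323i)
Y_1^0(R⁻¹ n̂) = +0.472851+0.000000i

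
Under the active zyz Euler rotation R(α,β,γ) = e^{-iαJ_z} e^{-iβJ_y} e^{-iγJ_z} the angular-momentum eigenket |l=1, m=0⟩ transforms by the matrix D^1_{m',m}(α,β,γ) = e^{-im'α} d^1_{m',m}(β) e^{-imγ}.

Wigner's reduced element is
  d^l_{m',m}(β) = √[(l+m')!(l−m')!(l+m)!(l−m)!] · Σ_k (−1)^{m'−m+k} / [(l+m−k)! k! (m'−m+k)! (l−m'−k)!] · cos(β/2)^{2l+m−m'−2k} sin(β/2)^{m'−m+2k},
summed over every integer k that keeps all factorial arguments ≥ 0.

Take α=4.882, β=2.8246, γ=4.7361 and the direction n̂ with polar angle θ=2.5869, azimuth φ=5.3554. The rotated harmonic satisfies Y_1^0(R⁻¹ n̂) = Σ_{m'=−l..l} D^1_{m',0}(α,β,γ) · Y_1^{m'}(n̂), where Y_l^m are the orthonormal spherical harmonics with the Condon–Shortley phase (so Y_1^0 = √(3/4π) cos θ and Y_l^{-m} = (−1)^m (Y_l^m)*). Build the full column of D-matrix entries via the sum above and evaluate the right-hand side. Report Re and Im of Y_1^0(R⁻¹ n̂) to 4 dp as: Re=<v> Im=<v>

Need the full column D^1_{m',0} for m'=−1..1 at α=4.882, β=2.8246, γ=4.7361.
cos(β/2)=0.157834, sin(β/2)=0.987466
d^1_{-1,0}: single k=1 term ⇒ +0.220413;  D = +0.037205-0.217250i
d^1_{0,0}: k∈[0..1] ⇒ +0.024911 -0.975089 = -0.950177;  D = -0.950177+0.000000i
d^1_{1,0}: single k=0 term ⇒ -0.220413;  D = -0.037205-0.217250i
Y_1^{m'}(θ=2.5869,φ=5.3554) and Σ D·Y over m':
  (+0.0372-0.2172i)·(+0.1091+0.1456i)  (-0.9502+0.0000i)·(-0.4153+0.0000i)  (-0.0372-0.2172i)·(-0.1091+0.1456i)
Y_1^0(R⁻¹ n̂) = +0.466042+0.000000i

Re=0.4660 Im=0.0000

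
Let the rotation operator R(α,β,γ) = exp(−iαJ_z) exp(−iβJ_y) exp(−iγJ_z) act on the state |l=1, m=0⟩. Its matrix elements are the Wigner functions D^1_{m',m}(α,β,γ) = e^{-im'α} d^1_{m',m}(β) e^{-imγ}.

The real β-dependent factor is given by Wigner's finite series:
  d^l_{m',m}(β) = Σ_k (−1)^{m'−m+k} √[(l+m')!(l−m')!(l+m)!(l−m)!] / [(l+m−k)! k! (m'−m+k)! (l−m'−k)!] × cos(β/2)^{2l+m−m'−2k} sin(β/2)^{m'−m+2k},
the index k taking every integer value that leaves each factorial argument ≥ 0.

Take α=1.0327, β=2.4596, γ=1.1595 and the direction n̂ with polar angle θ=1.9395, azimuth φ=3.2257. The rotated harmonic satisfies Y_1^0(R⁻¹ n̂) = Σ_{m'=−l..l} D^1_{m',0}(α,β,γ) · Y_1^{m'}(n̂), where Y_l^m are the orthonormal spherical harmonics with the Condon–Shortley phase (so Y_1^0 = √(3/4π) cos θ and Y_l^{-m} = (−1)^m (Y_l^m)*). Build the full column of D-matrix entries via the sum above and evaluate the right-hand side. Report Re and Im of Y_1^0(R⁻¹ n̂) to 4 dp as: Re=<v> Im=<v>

Re=-0.0307 Im=0.0000

Need the full column D^1_{m',0} for m'=−1..1 at α=1.0327, β=2.4596, γ=1.1595.
cos(β/2)=0.334426, sin(β/2)=0.942422
d^1_{-1,0}: single k=1 term ⇒ +0.445719;  D = +0.228432+0.382732i
d^1_{0,0}: k∈[0..1] ⇒ +0.111841 -0.888159 = -0.776318;  D = -0.776318+0.000000i
d^1_{1,0}: single k=0 term ⇒ -0.445719;  D = -0.228432+0.382732i
Y_1^{m'}(θ=1.9395,φ=3.2257) and Σ D·Y over m':
  (+0.2284+0.3827i)·(-0.3211+0.0271i)  (-0.7763+0.0000i)·(-0.1761+0.0000i)  (-0.2284+0.3827i)·(+0.3211+0.0271i)
Y_1^0(R⁻¹ n̂) = -0.030733+0.000000i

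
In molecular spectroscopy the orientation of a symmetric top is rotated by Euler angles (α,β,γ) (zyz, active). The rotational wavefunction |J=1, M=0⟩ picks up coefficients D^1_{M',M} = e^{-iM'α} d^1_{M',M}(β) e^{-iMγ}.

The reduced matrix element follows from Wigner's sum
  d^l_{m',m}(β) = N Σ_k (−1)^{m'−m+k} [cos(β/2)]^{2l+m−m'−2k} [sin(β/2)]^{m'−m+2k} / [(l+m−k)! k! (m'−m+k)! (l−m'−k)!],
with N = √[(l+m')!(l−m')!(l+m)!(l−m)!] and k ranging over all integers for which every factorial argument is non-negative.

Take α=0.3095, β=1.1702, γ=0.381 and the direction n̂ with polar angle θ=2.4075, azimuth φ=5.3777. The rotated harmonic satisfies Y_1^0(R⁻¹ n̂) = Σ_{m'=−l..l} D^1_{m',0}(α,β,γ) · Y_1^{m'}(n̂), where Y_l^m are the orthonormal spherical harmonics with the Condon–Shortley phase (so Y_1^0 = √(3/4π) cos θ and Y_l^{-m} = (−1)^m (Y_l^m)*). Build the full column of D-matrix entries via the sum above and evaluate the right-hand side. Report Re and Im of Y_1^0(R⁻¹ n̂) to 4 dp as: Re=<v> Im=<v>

Re=-0.0365 Im=0.0000

Need the full column D^1_{m',0} for m'=−1..1 at α=0.3095, β=1.1702, γ=0.381.
cos(β/2)=0.833657, sin(β/2)=0.552283
d^1_{-1,0}: single k=1 term ⇒ +0.651124;  D = +0.620187+0.198321i
d^1_{0,0}: k∈[0..1] ⇒ +0.694984 -0.305016 = +0.389968;  D = +0.389968+0.000000i
d^1_{1,0}: single k=0 term ⇒ -0.651124;  D = -0.620187+0.198321i
Y_1^{m'}(θ=2.4075,φ=5.3777) and Σ D·Y over m':
  (+0.6202+0.1983i)·(+0.1429+0.1821i)  (+0.3900+0.0000i)·(-0.3628+0.0000i)  (-0.6202+0.1983i)·(-0.1429+0.1821i)
Y_1^0(R⁻¹ n̂) = -0.036468+0.000000i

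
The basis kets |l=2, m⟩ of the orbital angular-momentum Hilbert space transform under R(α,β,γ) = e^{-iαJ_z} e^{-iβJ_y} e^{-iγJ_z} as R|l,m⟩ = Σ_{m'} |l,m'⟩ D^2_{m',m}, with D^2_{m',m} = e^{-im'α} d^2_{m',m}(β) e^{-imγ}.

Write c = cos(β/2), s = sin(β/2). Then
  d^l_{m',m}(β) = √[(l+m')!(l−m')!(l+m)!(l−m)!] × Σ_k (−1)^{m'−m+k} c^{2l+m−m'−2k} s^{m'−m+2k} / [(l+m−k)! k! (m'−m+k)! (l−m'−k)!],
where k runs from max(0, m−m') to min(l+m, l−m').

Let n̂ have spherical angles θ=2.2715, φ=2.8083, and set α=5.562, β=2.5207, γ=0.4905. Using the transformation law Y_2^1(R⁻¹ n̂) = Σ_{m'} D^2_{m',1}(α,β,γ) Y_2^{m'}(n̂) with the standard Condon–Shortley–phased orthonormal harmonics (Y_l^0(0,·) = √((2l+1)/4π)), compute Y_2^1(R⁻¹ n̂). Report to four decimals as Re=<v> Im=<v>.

Re=-0.0612 Im=0.0612

Need the full column D^2_{m',1} for m'=−2..2 at α=5.562, β=2.5207, γ=0.4905.
cos(β/2)=0.305484, sin(β/2)=0.952197
d^2_{-2,1}: single k=3 term ⇒ +0.527471;  D = -0.186838-0.493272i
d^2_{-1,1}: k∈[2..3] ⇒ +0.253835 -0.822068 = -0.568233;  D = -0.199701+0.531986i
d^2_{0,1}: k∈[1..2] ⇒ +0.066492 -0.646018 = -0.579526;  D = -0.511199+0.272996i
d^2_{1,1}: k∈[0..1] ⇒ +0.008709 -0.253835 = -0.245126;  D = -0.238633-0.056047i
d^2_{2,1}: single k=0 term ⇒ -0.054290;  D = -0.031497-0.044219i
Y_2^{m'}(θ=2.2715,φ=2.8083) and Σ D·Y over m':
  (-0.1868-0.4933i)·(+0.1774+0.1395i)  (-0.1997+0.5320i)·(+0.3598+0.1246i)  (-0.5112+0.2730i)·(+0.0779+0.0000i)  (-0.2386-0.0560i)·(-0.3598+0.1246i)  (-0.0315-0.0442i)·(+0.1774-0.1395i)
Y_2^1(R⁻¹ n̂) = -0.061185+0.061228i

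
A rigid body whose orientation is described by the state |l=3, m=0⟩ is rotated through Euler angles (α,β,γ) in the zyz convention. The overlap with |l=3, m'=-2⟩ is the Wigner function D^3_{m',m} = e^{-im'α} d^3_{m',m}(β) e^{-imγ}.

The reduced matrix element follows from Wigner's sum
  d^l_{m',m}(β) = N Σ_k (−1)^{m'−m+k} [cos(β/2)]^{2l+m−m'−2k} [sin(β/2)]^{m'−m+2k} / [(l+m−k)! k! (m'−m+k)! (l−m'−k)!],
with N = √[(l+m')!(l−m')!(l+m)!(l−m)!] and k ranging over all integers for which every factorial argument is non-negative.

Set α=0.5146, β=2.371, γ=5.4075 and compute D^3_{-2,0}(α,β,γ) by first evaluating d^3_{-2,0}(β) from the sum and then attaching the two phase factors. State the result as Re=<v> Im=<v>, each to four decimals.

D^3_{-2,0}(0.5146,2.371,5.4075) = e^{-i·-2·0.5146}·d^3_{-2,0}(2.371)·e^{-i·0·5.4075}. Compute d first:
With c≡cos(β/2)=0.375834 and s≡sin(β/2)=0.926687, N=[1·120·6·6]^{1/2}=65.726707
The bounds max(0,m−m')=2 and min(l+m,l−m')=3 give 2 terms
  k=2: (−1)^0·65.7267/(12)·0.3758^4·0.9267^2 = +0.093845
  k=3: (−1)^1·65.7267/(12)·0.3758^2·0.9267^4 = -0.570538
d^3_{-2,0}(2.371) = +0.093845 -0.570538 = -0.476693
Phases: e^{-i·(-2)·0.5146}=+0.515505+0.856887i, e^{-i·(0)·5.4075}=+1.000000+0.000000i ⇒ D=-0.245738-0.408472i

Re=-0.2457 Im=-0.4085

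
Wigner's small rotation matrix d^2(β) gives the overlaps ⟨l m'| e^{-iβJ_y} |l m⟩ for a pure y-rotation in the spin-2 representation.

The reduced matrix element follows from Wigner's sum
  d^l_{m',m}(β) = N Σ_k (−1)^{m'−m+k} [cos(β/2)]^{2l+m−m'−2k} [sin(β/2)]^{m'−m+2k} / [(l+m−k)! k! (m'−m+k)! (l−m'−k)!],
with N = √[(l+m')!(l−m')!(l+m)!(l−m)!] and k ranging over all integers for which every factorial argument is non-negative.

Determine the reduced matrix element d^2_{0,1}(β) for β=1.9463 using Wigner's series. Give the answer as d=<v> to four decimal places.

d=-0.4179

d^2_{0,1}(β=1.9463) via Wigner's sum:
Half-angle: c=0.562698, s=0.826662. N=√(2·2·6·1)=4.898979
The bounds max(0,m−m')=1 and min(l+m,l−m')=2 give 2 terms
  k=1: (−1)^0·4.8990/(2)·0.5627^3·0.8267^1 = +0.360770
  k=2: (−1)^1·4.8990/(2)·0.5627^1·0.8267^3 = -0.778638
d^2_{0,1}(1.9463) = +0.360770 -0.778638 = -0.417868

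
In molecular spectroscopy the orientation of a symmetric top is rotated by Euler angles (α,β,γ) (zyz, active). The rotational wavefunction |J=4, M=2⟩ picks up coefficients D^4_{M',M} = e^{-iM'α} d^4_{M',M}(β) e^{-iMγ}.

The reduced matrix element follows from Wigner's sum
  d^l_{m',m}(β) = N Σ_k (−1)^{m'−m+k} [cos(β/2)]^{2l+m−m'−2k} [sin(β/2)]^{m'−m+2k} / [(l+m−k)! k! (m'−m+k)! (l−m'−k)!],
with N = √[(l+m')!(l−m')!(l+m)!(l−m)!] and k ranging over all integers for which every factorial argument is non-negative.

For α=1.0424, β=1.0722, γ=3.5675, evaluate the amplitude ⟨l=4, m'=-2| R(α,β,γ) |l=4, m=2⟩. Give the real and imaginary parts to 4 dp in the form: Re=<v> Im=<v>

Re=0.1342 Im=0.3820

D^4_{-2,2}(1.0424,1.0722,3.5675) = e^{-i·-2·1.0424}·d^4_{-2,2}(1.0722)·e^{-i·2·3.5675}. Compute d first:
c=cos(1.0722/2)=0.859707, s=sin(1.0722/2)=0.510787; N=√[2·720·720·2]=1440.000000
Admissible k: 4..6 (factorial args all ≥0)
  k=4: (−1)^0·1440.0000/(96)·0.8597^4·0.5108^4 = +0.557767
  k=5: (−1)^1·1440.0000/(120)·0.8597^2·0.5108^6 = -0.157515
  k=6: (−1)^2·1440.0000/(1440)·0.8597^0·0.5108^8 = +0.004634
d^4_{-2,2}(1.0722) = +0.557767 -0.157515 +0.004634 = +0.404886
Attach z-rotation phases: D = e^{-i(-2)(1.0424)}·(+0.404886)·e^{-i(2)(3.5675)} = +0.134188+0.382003i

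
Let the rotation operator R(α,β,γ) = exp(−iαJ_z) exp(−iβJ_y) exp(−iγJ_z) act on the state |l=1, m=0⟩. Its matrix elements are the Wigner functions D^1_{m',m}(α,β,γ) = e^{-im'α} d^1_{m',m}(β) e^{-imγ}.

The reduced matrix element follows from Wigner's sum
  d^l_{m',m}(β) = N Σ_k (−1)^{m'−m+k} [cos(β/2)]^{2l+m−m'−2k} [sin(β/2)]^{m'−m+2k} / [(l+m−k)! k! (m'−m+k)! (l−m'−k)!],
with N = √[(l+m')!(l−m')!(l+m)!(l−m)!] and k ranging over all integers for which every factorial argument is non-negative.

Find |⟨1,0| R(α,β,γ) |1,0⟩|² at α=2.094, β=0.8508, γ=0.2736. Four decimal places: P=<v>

D^1_{0,0}(2.094,0.8508,0.2736) = e^{-i·0·2.094}·d^1_{0,0}(0.8508)·e^{-i·0·0.2736}. Compute d first:
c=cos(0.8508/2)=0.910874, s=sin(0.8508/2)=0.412685; N=√[1·1·1·1]=1.000000
k∈{0,1} keeps every argument non-negative
  k=0: (−1)^0·1.0000/(1)·0.9109^2·0.4127^0 = +0.829691
  k=1: (−1)^1·1.0000/(1)·0.9109^0·0.4127^2 = -0.170309
d^1_{0,0}(0.8508) = +0.829691 -0.170309 = +0.659382
|D^1_{0,0}|² = |d^1_{0,0}(β)|² = (+0.659382)² = 0.434785 (the z-rotation phases have unit modulus)

P=0.4348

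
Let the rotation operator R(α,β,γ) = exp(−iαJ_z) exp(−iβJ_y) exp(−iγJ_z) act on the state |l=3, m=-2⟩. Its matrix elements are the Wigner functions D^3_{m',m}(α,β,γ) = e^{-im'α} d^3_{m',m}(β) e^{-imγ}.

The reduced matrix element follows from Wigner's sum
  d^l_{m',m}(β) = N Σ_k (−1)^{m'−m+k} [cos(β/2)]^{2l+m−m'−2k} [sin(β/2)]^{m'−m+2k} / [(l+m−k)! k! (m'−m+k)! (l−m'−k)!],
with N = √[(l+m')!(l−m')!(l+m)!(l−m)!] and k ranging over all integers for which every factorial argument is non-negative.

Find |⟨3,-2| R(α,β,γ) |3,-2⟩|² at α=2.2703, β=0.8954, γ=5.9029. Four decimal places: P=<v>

D^3_{-2,-2}(2.2703,0.8954,5.9029) = e^{-i·-2·2.2703}·d^3_{-2,-2}(0.8954)·e^{-i·-2·5.9029}. Compute d first:
c=cos(0.8954/2)=0.901445, s=sin(0.8954/2)=0.432893; N=√[1·120·1·120]=120.000000
k∈{0,1} keeps every argument non-negative
  k=0: (−1)^0·120.0000/(120)·0.9014^6·0.4329^0 = +0.536582
  k=1: (−1)^1·120.0000/(24)·0.9014^4·0.4329^2 = -0.618713
d^3_{-2,-2}(0.8954) = +0.536582 -0.618713 = -0.082131
|D^3_{-2,-2}|² = |d^3_{-2,-2}(β)|² = (-0.082131)² = 0.006746 (the z-rotation phases have unit modulus)

P=0.0067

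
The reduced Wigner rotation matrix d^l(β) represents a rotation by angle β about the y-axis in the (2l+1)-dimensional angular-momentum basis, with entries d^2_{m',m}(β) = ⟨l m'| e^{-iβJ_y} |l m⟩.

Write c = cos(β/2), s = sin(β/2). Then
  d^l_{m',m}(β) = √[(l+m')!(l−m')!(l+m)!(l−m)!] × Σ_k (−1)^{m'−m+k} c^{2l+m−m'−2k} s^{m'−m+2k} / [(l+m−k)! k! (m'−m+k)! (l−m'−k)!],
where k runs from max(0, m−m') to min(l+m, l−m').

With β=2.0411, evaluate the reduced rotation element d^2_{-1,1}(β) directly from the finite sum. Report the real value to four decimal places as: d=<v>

d^2_{-1,1}(β=2.0411) via Wigner's sum:
With c≡cos(β/2)=0.522897 and s≡sin(β/2)=0.852396, N=[1·6·6·1]^{1/2}=6.000000
Admissible k: 2..3 (factorial args all ≥0)
  k=2: (−1)^0·6.0000/(2)·0.5229^2·0.8524^2 = +0.595987
  k=3: (−1)^1·6.0000/(6)·0.5229^0·0.8524^4 = -0.527916
d^2_{-1,1}(2.0411) = +0.595987 -0.527916 = +0.068070

d=0.0681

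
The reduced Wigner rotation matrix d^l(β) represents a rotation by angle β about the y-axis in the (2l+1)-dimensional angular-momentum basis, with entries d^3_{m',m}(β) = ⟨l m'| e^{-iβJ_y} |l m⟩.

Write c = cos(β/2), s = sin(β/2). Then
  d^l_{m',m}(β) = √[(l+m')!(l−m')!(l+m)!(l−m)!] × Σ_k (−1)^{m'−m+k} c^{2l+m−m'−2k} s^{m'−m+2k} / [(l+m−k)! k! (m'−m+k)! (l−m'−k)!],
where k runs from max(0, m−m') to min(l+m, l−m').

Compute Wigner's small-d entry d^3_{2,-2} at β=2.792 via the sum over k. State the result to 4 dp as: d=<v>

d=-0.7698

d^3_{2,-2}(β=2.792) via Wigner's sum:
Half-angle: c=0.173908, s=0.984762. N=√(120·1·1·120)=120.000000
k: max(0,(-2)−(2))=0 … min(3+(-2),3−(2))=1
  k=0: (−1)^4·120.0000/(24)·0.1739^2·0.9848^4 = +0.142211
  k=1: (−1)^5·120.0000/(120)·0.1739^0·0.9848^6 = -0.911985
d^3_{2,-2}(2.792) = +0.142211 -0.911985 = -0.769774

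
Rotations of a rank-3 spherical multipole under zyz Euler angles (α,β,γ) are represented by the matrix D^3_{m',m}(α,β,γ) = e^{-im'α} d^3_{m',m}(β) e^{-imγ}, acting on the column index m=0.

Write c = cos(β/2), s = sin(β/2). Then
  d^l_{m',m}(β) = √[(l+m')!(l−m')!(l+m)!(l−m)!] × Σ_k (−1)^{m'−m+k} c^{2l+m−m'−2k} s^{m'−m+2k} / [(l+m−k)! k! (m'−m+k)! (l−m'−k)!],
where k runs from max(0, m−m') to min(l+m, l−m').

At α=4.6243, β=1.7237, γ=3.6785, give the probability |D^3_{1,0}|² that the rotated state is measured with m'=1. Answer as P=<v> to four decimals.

P=0.1431

Split into d^3_{1,0}(β=1.7237) × two z-phases.
c=cos(1.7237/2)=0.651034, s=sin(1.7237/2)=0.759048; N=√[24·2·6·6]=41.569219
k∈{0,1,2} keeps every argument non-negative
  k=0: (−1)^1·41.5692/(12)·0.6510^5·0.7590^1 = -0.307524
  k=1: (−1)^2·41.5692/(4)·0.6510^3·0.7590^3 = +1.254099
  k=2: (−1)^3·41.5692/(12)·0.6510^1·0.7590^5 = -0.568253
d^3_{1,0}(1.7237) = -0.307524 +1.254099 -0.568253 = +0.378322
|D^3_{1,0}|² = |d^3_{1,0}(β)|² = (+0.378322)² = 0.143127 (the z-rotation phases have unit modulus)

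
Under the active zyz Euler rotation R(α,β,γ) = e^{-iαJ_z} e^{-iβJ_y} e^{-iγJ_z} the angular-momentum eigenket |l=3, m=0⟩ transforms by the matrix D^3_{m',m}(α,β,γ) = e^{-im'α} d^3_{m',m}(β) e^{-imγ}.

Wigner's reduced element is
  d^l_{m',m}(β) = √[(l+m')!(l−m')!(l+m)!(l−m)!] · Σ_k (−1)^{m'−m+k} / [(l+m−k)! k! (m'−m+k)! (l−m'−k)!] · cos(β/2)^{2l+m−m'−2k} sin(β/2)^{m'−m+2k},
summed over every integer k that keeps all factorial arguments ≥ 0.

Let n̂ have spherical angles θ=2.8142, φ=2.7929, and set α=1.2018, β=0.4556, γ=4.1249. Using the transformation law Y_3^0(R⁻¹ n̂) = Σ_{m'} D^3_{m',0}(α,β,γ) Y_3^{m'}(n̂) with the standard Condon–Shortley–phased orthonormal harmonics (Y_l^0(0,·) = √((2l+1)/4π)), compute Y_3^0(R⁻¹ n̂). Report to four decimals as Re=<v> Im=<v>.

Need the full column D^3_{m',0} for m'=−3..3 at α=1.2018, β=0.4556, γ=4.1249.
cos(β/2)=0.974166, sin(β/2)=0.225835
d^3_{-3,0}: single k=3 term ⇒ +0.047620;  D = -0.042589-0.021303i
d^3_{-2,0}: k∈[2..3] ⇒ +0.251579 -0.013520 = +0.238058;  D = -0.176120+0.160167i
d^3_{-1,0}: k∈[1..3] ⇒ +0.686350 -0.110658 +0.001982 = +0.577674;  D = +0.208355+0.538791i
d^3_{0,0}: k∈[0..3] ⇒ +0.854667 -0.413386 +0.022216 -0.000133 = +0.463364;  D = +0.463364+0.000000i
d^3_{1,0}: k∈[0..2] ⇒ -0.686350 +0.110658 -0.001982 = -0.577674;  D = -0.208355+0.538791i
d^3_{2,0}: k∈[0..1] ⇒ +0.251579 -0.013520 = +0.238058;  D = -0.176120-0.160167i
d^3_{3,0}: single k=0 term ⇒ -0.047620;  D = +0.042589-0.021303i
Y_3^{m'}(θ=2.8142,φ=2.7929) and Σ D·Y over m':
  (-0.0426-0.0213i)·(-0.0070-0.0120i)  (-0.1761+0.1602i)·(-0.0767-0.0643i)  (+0.2084+0.5388i)·(-0.3402-0.1237i)  (+0.4634+0.0000i)·(-0.5240+0.0000i)  (-0.2084+0.5388i)·(+0.3402-0.1237i)  (-0.1761-0.1602i)·(-0.0767+0.0643i)  (+0.0426-0.0213i)·(+0.0070-0.0120i)
Y_3^0(R⁻¹ n̂) = -0.203610-0.000000i

Re=-0.2036 Im=0.0000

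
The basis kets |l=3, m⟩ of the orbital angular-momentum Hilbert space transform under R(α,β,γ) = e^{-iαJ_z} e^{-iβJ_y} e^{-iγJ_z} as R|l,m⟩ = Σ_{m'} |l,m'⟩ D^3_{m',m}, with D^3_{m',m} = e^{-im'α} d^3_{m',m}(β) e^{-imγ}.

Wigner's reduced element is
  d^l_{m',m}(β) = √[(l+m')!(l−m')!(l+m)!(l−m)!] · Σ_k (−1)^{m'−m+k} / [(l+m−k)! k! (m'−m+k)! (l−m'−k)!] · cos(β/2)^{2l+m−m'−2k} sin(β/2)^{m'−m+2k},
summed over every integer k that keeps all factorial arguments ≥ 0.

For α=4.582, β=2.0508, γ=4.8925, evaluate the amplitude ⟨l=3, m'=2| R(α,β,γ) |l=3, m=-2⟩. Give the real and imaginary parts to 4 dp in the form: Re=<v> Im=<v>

Split into d^3_{2,-2}(β=2.0508) × two z-phases.
With c≡cos(β/2)=0.518757 and s≡sin(β/2)=0.854922, N=[120·1·1·120]^{1/2}=120.000000
The bounds max(0,m−m')=0 and min(l+m,l−m')=1 give 2 terms
  k=0: (−1)^4·120.0000/(24)·0.5188^2·0.8549^4 = +0.718792
  k=1: (−1)^5·120.0000/(120)·0.5188^0·0.8549^6 = -0.390444
d^3_{2,-2}(2.0508) = +0.718792 -0.390444 = +0.328349
Attach z-rotation phases: D = e^{-i(2)(4.582)}·(+0.328349)·e^{-i(-2)(4.8925)} = +0.267045+0.191049i

Re=0.2670 Im=0.1910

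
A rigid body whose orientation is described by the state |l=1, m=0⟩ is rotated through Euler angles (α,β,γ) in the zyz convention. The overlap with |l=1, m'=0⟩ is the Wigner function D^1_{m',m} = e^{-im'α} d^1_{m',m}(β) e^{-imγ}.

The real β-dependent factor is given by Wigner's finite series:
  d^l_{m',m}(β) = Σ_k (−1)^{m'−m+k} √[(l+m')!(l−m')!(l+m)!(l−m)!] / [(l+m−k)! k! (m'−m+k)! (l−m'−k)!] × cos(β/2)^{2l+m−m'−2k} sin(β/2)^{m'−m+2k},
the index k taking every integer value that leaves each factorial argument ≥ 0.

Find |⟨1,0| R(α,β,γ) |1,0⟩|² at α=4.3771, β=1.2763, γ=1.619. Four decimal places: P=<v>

First d^1_{0,0}(β=1.2763), then the phase factors e^{-i(0)α} and e^{-i(0)γ}:
Half-angle: c=0.803199, s=0.595711. N=√(1·1·1·1)=1.000000
The bounds max(0,m−m')=0 and min(l+m,l−m')=1 give 2 terms
  k=0: (−1)^0·1.0000/(1)·0.8032^2·0.5957^0 = +0.645129
  k=1: (−1)^1·1.0000/(1)·0.8032^0·0.5957^2 = -0.354871
d^1_{0,0}(1.2763) = +0.645129 -0.354871 = +0.290258
|D^1_{0,0}|² = |d^1_{0,0}(β)|² = (+0.290258)² = 0.084250 (the z-rotation phases have unit modulus)

P=0.0842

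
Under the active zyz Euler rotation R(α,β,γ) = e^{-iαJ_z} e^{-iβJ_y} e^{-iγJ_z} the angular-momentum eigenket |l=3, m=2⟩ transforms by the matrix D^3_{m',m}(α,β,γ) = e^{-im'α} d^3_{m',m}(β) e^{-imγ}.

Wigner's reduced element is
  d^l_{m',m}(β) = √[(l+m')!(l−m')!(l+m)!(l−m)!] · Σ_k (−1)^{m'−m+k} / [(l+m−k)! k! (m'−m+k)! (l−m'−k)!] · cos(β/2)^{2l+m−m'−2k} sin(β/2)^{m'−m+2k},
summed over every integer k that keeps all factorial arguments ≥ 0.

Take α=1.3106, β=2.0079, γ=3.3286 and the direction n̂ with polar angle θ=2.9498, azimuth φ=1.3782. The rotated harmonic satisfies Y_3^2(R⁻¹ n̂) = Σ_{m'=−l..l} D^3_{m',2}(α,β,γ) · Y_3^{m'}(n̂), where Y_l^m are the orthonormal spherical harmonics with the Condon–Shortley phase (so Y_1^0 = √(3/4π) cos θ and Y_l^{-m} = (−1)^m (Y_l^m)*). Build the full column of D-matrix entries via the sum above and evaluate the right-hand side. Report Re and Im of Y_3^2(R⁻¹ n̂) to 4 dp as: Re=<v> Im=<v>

Re=0.3704 Im=-0.1319

Need the full column D^3_{m',2} for m'=−3..3 at α=1.3106, β=2.0079, γ=3.3286.
cos(β/2)=0.536974, sin(β/2)=0.843599
d^3_{-3,2}: single k=5 term ⇒ +0.561964;  D = -0.513992-0.227191i
d^3_{-2,2}: k∈[4..5] ⇒ +0.730164 -0.360425 = +0.369739;  D = -0.231450+0.288336i
d^3_{-1,2}: k∈[3..4] ⇒ +0.587893 -0.725492 = -0.137600;  D = -0.081534-0.110842i
d^3_{0,2}: k∈[2..3] ⇒ +0.324076 -0.799855 = -0.475779;  D = -0.442887+0.173828i
d^3_{1,2}: k∈[1..2] ⇒ +0.119098 -0.587893 = -0.468795;  D = +0.053242+0.465762i
d^3_{2,2}: k∈[0..1] ⇒ +0.023973 -0.295839 = -0.271866;  D = +0.268959+0.039653i
d^3_{3,2}: single k=0 term ⇒ -0.092253;  D = +0.036483-0.084732i
Y_3^{m'}(θ=2.9498,φ=1.3782) and Σ D·Y over m':
  (-0.5140-0.2272i)·(-0.0016+0.0024i)  (-0.2314+0.2883i)·(+0.0338+0.0137i)  (-0.0815-0.1108i)·(+0.0450-0.2309i)  (-0.4429+0.1738i)·(-0.6661+0.0000i)  (+0.0532+0.4658i)·(-0.0450-0.2309i)  (+0.2690+0.0397i)·(+0.0338-0.0137i)  (+0.0365-0.0847i)·(+0.0016+0.0024i)
Y_3^2(R⁻¹ n̂) = +0.370372-0.131923i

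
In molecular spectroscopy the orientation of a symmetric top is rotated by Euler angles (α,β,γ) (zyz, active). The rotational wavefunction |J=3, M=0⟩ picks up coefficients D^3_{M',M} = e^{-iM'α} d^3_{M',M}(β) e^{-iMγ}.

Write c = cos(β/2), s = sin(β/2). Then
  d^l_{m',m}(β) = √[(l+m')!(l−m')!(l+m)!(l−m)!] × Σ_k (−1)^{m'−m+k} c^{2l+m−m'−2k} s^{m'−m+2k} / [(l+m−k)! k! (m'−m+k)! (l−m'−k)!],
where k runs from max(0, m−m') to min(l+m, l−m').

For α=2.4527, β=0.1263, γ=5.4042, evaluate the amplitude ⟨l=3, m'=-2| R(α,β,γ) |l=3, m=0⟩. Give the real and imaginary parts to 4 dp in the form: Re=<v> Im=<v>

Re=0.0041 Im=-0.0212

D^3_{-2,0}(2.4527,0.1263,5.4042) = e^{-i·-2·2.4527}·d^3_{-2,0}(0.1263)·e^{-i·0·5.4042}. Compute d first:
Half-angle: c=0.998007, s=0.063108. N=√(1·120·6·6)=65.726707
k: max(0,(0)−(-2))=2 … min(3+(0),3−(-2))=3
  k=2: (−1)^0·65.7267/(12)·0.9980^4·0.0631^2 = +0.021640
  k=3: (−1)^1·65.7267/(12)·0.9980^2·0.0631^4 = -0.000087
d^3_{-2,0}(0.1263) = +0.021640 -0.000087 = +0.021554
Attach z-rotation phases: D = e^{-i(-2)(2.4527)}·(+0.021554)·e^{-i(0)(5.4042)} = +0.004134-0.021154i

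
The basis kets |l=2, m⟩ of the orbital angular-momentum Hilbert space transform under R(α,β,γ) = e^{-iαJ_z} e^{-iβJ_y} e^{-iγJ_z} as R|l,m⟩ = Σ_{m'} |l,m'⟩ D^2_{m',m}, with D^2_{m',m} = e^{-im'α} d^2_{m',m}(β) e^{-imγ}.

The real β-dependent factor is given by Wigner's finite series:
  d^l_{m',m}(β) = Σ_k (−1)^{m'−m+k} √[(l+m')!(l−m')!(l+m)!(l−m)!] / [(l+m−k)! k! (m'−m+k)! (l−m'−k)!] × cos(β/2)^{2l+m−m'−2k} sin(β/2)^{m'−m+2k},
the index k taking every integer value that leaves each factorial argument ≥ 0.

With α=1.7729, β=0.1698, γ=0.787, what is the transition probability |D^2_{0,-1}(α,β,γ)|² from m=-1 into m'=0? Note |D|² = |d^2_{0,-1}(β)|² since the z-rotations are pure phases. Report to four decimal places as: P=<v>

Split into d^2_{0,-1}(β=0.1698) × two z-phases.
c=cos(0.1698/2)=0.996398, s=sin(0.1698/2)=0.084798; N=√[2·2·1·6]=4.898979
k∈{0,1} keeps every argument non-negative
  k=0: (−1)^1·4.8990/(2)·0.9964^3·0.0848^1 = -0.205476
  k=1: (−1)^2·4.8990/(2)·0.9964^1·0.0848^3 = +0.001488
d^2_{0,-1}(0.1698) = -0.205476 +0.001488 = -0.203987
|D^2_{0,-1}|² = |d^2_{0,-1}(β)|² = (-0.203987)² = 0.041611 (the z-rotation phases have unit modulus)

P=0.0416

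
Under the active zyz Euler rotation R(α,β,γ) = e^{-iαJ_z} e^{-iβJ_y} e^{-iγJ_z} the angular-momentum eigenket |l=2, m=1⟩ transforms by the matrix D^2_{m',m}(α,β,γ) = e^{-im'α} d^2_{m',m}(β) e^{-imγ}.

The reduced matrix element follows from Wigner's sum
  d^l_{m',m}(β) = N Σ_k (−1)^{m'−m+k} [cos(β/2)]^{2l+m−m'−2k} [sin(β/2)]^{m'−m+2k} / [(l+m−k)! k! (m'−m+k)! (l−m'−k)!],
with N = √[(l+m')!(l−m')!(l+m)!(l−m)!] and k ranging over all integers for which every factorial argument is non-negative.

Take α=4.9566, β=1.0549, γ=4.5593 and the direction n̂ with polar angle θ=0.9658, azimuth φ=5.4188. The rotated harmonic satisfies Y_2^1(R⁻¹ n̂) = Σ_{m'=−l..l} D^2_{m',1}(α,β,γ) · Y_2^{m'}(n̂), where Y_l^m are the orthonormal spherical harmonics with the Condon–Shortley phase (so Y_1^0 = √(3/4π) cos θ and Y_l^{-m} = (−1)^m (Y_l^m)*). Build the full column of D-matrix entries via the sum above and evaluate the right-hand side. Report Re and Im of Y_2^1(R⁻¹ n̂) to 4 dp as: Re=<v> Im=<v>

Need the full column D^2_{m',1} for m'=−2..2 at α=4.9566, β=1.0549, γ=4.5593.
cos(β/2)=0.864093, sin(β/2)=0.503332
d^2_{-2,1}: single k=3 term ⇒ +0.220370;  D = +0.131871-0.176559i
d^2_{-1,1}: k∈[2..3] ⇒ +0.567480 -0.064182 = +0.503298;  D = +0.464096+0.194741i
d^2_{0,1}: k∈[1..2] ⇒ +0.795448 -0.269897 = +0.525551;  D = -0.080142+0.519404i
d^2_{1,1}: k∈[0..1] ⇒ +0.557497 -0.567480 = -0.009983;  D = +0.009942-0.000908i
d^2_{2,1}: single k=0 term ⇒ -0.649481;  D = +0.213733+0.613305i
Y_2^{m'}(θ=0.9658,φ=5.4188) and Σ D·Y over m':
  (+0.1319-0.1766i)·(-0.0411+0.2581i)  (+0.4641+0.1947i)·(+0.2346+0.2749i)  (-0.0801+0.5194i)·(-0.0093+0.0000i)  (+0.0099-0.0009i)·(-0.2346+0.2749i)  (+0.2137+0.6133i)·(-0.0411-0.2581i)
Y_2^1(R⁻¹ n̂) = +0.243627+0.132299i

Re=0.2436 Im=0.1323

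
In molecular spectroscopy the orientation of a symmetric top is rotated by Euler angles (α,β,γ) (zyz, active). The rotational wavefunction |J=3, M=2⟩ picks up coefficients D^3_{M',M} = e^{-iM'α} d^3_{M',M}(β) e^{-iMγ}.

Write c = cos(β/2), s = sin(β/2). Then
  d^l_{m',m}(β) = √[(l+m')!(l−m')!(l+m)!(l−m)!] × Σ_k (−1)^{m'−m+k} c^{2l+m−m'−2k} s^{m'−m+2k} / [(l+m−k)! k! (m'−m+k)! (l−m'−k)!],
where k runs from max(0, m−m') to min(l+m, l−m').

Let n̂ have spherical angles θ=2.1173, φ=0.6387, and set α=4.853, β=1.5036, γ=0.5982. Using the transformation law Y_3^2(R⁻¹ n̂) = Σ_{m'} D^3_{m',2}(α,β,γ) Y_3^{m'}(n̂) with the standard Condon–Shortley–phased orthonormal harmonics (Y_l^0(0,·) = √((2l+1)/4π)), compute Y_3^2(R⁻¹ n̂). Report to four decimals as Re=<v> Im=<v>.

Re=-0.2568 Im=-0.2573

Need the full column D^3_{m',2} for m'=−3..3 at α=4.853, β=1.5036, γ=0.5982.
cos(β/2)=0.730461, sin(β/2)=0.682955
d^3_{-3,2}: single k=5 term ⇒ +0.265847;  D = +0.185935+0.190007i
d^3_{-2,2}: k∈[4..5] ⇒ +0.580405 -0.101473 = +0.478932;  D = -0.291981+0.379636i
d^3_{-1,2}: k∈[3..4] ⇒ +0.785229 -0.343207 = +0.442022;  D = -0.384687-0.217714i
d^3_{0,2}: k∈[2..3] ⇒ +0.727331 -0.635802 = +0.091529;  D = +0.033473-0.085188i
d^3_{1,2}: k∈[1..2] ⇒ +0.449134 -0.785229 = -0.336095;  D = -0.326952-0.077860i
d^3_{2,2}: k∈[0..1] ⇒ +0.151908 -0.663959 = -0.512051;  D = +0.047641-0.509830i
d^3_{3,2}: single k=0 term ⇒ -0.347898;  D = +0.347507-0.016497i
Y_3^{m'}(θ=2.1173,φ=0.6387) and Σ D·Y over m':
  (+0.1859+0.1900i)·(-0.0881-0.2448i)  (-0.2920+0.3796i)·(-0.1121+0.3711i)  (-0.3847-0.2177i)·(+0.0777-0.0577i)  (+0.0335-0.0852i)·(+0.3199+0.0000i)  (-0.3270-0.0779i)·(-0.0777-0.0577i)  (+0.0476-0.5098i)·(-0.1121-0.3711i)  (+0.3475-0.0165i)·(+0.0881-0.2448i)
Y_3^2(R⁻¹ n̂) = -0.256814-0.257290i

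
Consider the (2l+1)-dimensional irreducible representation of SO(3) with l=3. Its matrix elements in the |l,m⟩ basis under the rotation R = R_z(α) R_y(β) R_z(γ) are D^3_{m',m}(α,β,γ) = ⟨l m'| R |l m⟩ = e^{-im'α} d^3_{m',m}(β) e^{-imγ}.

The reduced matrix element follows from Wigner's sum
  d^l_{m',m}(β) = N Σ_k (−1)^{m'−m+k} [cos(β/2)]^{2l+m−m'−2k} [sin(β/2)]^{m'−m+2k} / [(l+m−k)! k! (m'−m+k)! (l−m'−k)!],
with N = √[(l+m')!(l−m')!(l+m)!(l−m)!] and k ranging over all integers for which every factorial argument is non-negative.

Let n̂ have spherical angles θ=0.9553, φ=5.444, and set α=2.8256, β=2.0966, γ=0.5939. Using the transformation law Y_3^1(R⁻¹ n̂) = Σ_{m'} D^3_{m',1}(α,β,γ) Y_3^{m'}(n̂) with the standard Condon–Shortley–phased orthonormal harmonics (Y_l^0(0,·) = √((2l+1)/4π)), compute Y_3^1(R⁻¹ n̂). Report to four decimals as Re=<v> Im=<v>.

Re=-0.1075 Im=-0.4148

Need the full column D^3_{m',1} for m'=−3..3 at α=2.8256, β=2.0966, γ=0.5939.
cos(β/2)=0.499045, sin(β/2)=0.866576
d^3_{-3,1}: single k=4 term ⇒ +0.543941;  D = -0.015728+0.543714i
d^3_{-2,1}: k∈[3..4] ⇒ +0.511528 -0.771211 = -0.259683;  D = -0.087802+0.244389i
d^3_{-1,1}: k∈[2..4] ⇒ +0.279462 -1.123560 +0.423487 = -0.420610;  D = +0.258183-0.332046i
d^3_{0,1}: k∈[1..3] ⇒ +0.092917 -0.840526 +0.844819 = +0.097211;  D = +0.080565-0.054399i
d^3_{1,1}: k∈[0..2] ⇒ +0.015447 -0.372616 +0.842670 = +0.485500;  D = -0.466872+0.133194i
d^3_{2,1}: k∈[0..1] ⇒ -0.084821 +0.511528 = +0.426706;  D = +0.426397+0.016247i
d^3_{3,1}: single k=0 term ⇒ +0.180392;  D = -0.169202-0.062547i
Y_3^{m'}(θ=0.9553,φ=5.444) and Σ D·Y over m':
  (-0.0157+0.5437i)·(-0.1843+0.1327i)  (-0.0878+0.2444i)·(-0.0422+0.3911i)  (+0.2582-0.3320i)·(+0.1175+0.1309i)  (+0.0806-0.0544i)·(-0.2873+0.0000i)  (-0.4669+0.1332i)·(-0.1175+0.1309i)  (+0.4264+0.0162i)·(-0.0422-0.3911i)  (-0.1692-0.0625i)·(+0.1843+0.1327i)
Y_3^1(R⁻¹ n̂) = -0.107549-0.414754i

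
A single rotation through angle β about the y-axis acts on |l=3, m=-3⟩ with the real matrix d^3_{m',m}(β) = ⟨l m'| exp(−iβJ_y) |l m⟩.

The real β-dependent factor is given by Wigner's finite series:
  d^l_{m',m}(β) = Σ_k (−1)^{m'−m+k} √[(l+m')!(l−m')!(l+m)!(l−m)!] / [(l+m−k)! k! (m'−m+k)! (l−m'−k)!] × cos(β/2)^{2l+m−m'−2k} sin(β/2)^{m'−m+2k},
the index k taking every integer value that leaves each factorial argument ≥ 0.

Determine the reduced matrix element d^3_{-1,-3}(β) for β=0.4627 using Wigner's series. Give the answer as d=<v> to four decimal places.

d^3_{-1,-3}(β=0.4627) via Wigner's sum:
c=cos(0.4627/2)=0.973358, s=sin(0.4627/2)=0.229292; N=√[2·24·1·720]=185.903201
The bounds max(0,m−m')=0 and min(l+m,l−m')=0 give 1 term
  k=0: (−1)^2·185.9032/(48)·0.9734^4·0.2293^2 = +0.182773
d^3_{-1,-3}(0.4627) = +0.182773

d=0.1828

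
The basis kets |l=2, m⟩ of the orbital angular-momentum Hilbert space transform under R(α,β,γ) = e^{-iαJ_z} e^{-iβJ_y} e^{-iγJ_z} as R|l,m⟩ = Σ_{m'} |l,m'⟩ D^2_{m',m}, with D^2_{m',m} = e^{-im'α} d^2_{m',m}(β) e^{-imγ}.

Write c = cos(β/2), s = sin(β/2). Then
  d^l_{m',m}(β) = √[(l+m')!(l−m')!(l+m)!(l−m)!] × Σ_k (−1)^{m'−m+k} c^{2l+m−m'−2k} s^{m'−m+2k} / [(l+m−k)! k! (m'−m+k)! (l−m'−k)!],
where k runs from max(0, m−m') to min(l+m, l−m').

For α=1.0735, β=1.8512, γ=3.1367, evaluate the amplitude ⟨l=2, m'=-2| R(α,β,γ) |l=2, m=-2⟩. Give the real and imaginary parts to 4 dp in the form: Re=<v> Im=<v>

Re=-0.0702 Im=0.1104

Split into d^2_{-2,-2}(β=1.8512) × two z-phases.
c=cos(1.8512/2)=0.601355, s=sin(1.8512/2)=0.798982; N=√[1·24·1·24]=24.000000
k∈{0} keeps every argument non-negative
  k=0: (−1)^0·24.0000/(24)·0.6014^4·0.7990^0 = +0.130775
d^2_{-2,-2}(1.8512) = +0.130775
Phases: e^{-i·(-2)·1.0735}=-0.544845+0.838537i, e^{-i·(-2)·3.1367}=+0.999952-0.009785i ⇒ D=-0.070176+0.110352i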